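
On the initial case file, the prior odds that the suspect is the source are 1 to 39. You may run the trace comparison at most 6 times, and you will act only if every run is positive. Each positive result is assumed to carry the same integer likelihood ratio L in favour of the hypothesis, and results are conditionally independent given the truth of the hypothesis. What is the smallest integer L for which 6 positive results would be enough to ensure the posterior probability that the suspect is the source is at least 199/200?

5

Prior odds = 1/39.
Target odds = 0.995/0.005 = 199.
Need L⁶ ≥ 199 ÷ (1/39) = 7761.
4⁶ = 4096 < 7761 ≤ 15625 = 5⁶, so L = 5.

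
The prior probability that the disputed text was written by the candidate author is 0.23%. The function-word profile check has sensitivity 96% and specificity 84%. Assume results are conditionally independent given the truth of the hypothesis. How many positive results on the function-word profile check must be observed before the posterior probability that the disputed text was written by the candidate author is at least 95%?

6

Prior odds = 0.0023/0.9977 = 23/9977.
False-positive rate = 1 − 0.84 = 0.16; likelihood ratio of a positive = 0.96/0.16 = 6.
Target odds: 0.95 ÷ 0.05 = 19.
Need (23/9977) × 6ⁿ ≥ 19, i.e. 6ⁿ ≥ 189563/23.
6⁵ = 7776 falls short of 189563/23 but 6⁶ = 46656 reaches it, so n = 6.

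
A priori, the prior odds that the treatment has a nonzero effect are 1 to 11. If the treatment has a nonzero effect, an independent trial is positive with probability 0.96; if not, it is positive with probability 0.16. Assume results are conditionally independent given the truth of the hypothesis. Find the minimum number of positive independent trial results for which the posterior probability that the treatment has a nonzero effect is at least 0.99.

Prior odds = 1/11.
Likelihood ratio of a positive = 0.96/0.16 = 6.
Target odds: 0.99 ÷ 0.01 = 99.
Need (1/11) × 6ⁿ ≥ 99, i.e. 6ⁿ ≥ 1089.
6³ = 216 falls short of 1089 but 6⁴ = 1296 reaches it, so n = 4.

4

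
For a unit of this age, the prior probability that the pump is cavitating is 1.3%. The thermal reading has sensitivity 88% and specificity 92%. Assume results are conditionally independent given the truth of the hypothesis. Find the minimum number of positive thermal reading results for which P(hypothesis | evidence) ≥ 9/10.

Prior odds: 0.013 ÷ 0.987 = 13/987.
False-positive rate = 1 − 0.92 = 0.08; likelihood ratio of a positive = 0.88/0.08 = 11.
Target posterior odds = 0.9/0.1 = 9.
Need (13/987) × 11ⁿ ≥ 9, i.e. 11ⁿ ≥ 8883/13.
11² = 121 falls short of 8883/13 but 11³ = 1331 reaches it, so n = 3.

3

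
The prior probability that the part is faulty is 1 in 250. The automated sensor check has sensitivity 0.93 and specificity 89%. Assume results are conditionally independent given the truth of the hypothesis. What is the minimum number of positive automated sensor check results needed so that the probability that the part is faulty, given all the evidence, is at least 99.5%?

6

Prior odds: 0.004 ÷ 0.996 = 1/249.
False-positive rate = 1 − 0.89 = 0.11; likelihood ratio of a positive = 0.93/0.11 = 93/11.
Target odds: 0.995 ÷ 0.005 = 199.
Need (1/249) × (93/11)ⁿ ≥ 199, i.e. (93/11)ⁿ ≥ 49551.
(93/11)⁵ ≈43196.8 falls short of 49551 but (93/11)⁶ ≈365209 reaches it, so n = 6.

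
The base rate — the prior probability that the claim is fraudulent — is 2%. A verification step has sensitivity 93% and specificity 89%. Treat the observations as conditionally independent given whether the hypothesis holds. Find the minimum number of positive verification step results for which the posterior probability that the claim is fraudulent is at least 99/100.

Prior odds = 0.02/0.98 = 1/49.
False-positive rate = 1 − 0.89 = 0.11; likelihood ratio of a positive = 0.93/0.11 = 93/11.
Target posterior odds = 0.99/0.01 = 99.
Need (1/49) × (93/11)ⁿ ≥ 99, i.e. (93/11)ⁿ ≥ 4851.
(93/11)³ = 804357/1331 falls short of 4851 but (93/11)⁴ = 74805201/14641 reaches it, so n = 4.

4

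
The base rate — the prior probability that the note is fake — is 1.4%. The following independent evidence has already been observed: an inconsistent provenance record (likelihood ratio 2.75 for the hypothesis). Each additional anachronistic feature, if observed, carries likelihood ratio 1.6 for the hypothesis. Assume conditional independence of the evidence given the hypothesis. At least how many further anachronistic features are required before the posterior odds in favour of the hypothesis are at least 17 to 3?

11

Prior odds = 0.014/0.986 = 7/493.
Bayes factor of the evidence already in hand = 2.75.
Odds after that evidence = (7/493) × 2.75 = 77/1972.
Target odds = 17/3.
Need 1.6ⁿ ≥ 17/3 ÷ (77/1972) = 33524/231.
1.6¹⁰ ≈109.951 falls short of 33524/231 but 1.6¹¹ ≈175.922 reaches it, so n = 11.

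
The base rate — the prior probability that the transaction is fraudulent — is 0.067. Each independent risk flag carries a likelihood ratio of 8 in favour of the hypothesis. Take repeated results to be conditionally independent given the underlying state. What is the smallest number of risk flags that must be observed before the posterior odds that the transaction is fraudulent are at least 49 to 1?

Prior odds: 0.067 ÷ 0.933 = 67/933.
Likelihood ratio per risk flag = 8.
Target odds = 49.
Require 8ⁿ ≥ 49 ÷ (67/933) = 45717/67.
8³ = 512 falls short of 45717/67 but 8⁴ = 4096 reaches it, so n = 4.

4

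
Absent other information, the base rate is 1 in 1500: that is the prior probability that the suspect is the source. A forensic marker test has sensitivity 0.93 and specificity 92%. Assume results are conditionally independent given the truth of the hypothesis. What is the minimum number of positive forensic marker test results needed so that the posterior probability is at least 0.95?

Prior odds = (1/1500)/(1499/1500) = 1/1499.
False-positive rate = 1 − 0.92 = 0.08; likelihood ratio of a positive = 0.93/0.08 = 11.625.
Target odds: 0.95 ÷ 0.05 = 19.
Need (1/1499) × 11.625ⁿ ≥ 19, i.e. 11.625ⁿ ≥ 28481.
11.625⁴ = 74805201/4096 falls short of 28481 but 11.625⁵ ≈212307 reaches it, so n = 5.

5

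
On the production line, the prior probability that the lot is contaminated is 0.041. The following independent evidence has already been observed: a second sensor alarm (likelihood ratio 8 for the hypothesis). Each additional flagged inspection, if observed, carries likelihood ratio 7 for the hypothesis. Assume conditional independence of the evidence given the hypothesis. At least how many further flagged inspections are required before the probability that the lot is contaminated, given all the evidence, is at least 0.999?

5

Prior odds = 0.041/0.959 = 41/959.
Bayes factor of the evidence already in hand = 8.
Odds after that evidence = (41/959) × 8 = 328/959.
Target odds = 0.999/0.001 = 999.
Need 7ⁿ ≥ 999 ÷ (328/959) = 958041/328.
7⁴ = 2401 falls short of 958041/328 but 7⁵ = 16807 reaches it, so n = 5.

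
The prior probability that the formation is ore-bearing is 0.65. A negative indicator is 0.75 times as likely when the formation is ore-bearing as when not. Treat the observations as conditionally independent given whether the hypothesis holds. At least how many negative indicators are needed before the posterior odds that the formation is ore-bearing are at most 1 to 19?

Prior odds: 0.65 ÷ 0.35 = 13/7.
Likelihood ratio per negative indicator = 0.75.
Target odds = 1/19.
Need (13/7) × 0.75ⁿ ≤ 1/19, i.e. 0.75ⁿ ≤ 7/247.
0.75¹² = 531441/16777216 is still above 7/247 but 0.75¹³ = 1594323/67108864 is at or below it, so n = 13.

13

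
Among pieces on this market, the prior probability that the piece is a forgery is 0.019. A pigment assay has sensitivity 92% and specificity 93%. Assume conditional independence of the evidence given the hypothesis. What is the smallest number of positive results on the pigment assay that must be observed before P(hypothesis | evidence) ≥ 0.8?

Prior odds: 0.019 ÷ 0.981 = 19/981.
False-positive rate = 1 − 0.93 = 0.07; likelihood ratio of a positive = 0.92/0.07 = 92/7.
Target odds: 0.8 ÷ 0.2 = 4.
Need (19/981) × (92/7)ⁿ ≥ 4, i.e. (92/7)ⁿ ≥ 3924/19.
(92/7)² = 8464/49 falls short of 3924/19 but (92/7)³ = 778688/343 reaches it, so n = 3.

3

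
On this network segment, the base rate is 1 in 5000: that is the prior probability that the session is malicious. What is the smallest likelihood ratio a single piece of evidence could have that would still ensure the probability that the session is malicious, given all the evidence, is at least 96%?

119976

Prior odds = 0.0002/0.9998 = 1/4999.
Target odds = 0.96/0.04 = 24.
Required Bayes factor = 24 ÷ (1/4999) = 119976.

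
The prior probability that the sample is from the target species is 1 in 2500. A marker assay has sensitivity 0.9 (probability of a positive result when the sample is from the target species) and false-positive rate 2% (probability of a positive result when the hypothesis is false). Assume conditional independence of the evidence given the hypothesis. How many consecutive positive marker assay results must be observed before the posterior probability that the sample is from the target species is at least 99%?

4

Prior odds: 0.0004 ÷ 0.9996 = 1/2499.
Likelihood ratio of a positive result = 0.9/0.02 = 45.
Target odds: 0.99 ÷ 0.01 = 99.
Need (1/2499) × 45ⁿ ≥ 99, i.e. 45ⁿ ≥ 247401.
45³ = 91125 falls short of 247401 but 45⁴ = 4100625 reaches it, so n = 4.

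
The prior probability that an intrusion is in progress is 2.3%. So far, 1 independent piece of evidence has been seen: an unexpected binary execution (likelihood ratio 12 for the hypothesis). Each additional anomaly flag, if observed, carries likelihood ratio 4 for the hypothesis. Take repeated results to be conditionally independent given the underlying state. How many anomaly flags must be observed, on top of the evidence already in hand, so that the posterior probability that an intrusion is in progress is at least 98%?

Prior odds = 0.023/0.977 = 23/977.
Bayes factor of the evidence already in hand = 12.
Odds after that evidence = (23/977) × 12 = 276/977.
Target odds = 0.98/0.02 = 49.
Need 4ⁿ ≥ 49 ÷ (276/977) = 47873/276.
4³ = 64 falls short of 47873/276 but 4⁴ = 256 reaches it, so n = 4.

4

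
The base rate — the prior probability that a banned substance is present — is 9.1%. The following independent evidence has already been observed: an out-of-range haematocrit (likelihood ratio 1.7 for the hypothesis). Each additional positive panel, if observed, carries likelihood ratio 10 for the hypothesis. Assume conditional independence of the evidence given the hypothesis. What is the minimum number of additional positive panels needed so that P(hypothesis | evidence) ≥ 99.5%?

Prior odds = 0.091/0.909 = 91/909.
Bayes factor of the evidence already in hand = 1.7.
Odds after that evidence = (91/909) × 1.7 = 1547/9090.
Target odds = 0.995/0.005 = 199.
Need 10ⁿ ≥ 199 ÷ (1547/9090) = 1808910/1547.
10³ = 1000 falls short of 1808910/1547 but 10⁴ = 10000 reaches it, so n = 4.

4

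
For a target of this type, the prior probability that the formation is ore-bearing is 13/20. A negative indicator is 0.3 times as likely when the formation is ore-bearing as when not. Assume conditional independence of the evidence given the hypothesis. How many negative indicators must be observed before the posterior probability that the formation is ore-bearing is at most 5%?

Prior odds: 0.65 ÷ 0.35 = 13/7.
Likelihood ratio per negative indicator = 0.3.
Target posterior odds = 0.05/0.95 = 1/19.
Need (13/7) × 0.3ⁿ ≤ 1/19, i.e. 0.3ⁿ ≤ 7/247.
0.3² = 0.09 is still above 7/247 but 0.3³ = 0.027 is at or below it, so n = 3.

3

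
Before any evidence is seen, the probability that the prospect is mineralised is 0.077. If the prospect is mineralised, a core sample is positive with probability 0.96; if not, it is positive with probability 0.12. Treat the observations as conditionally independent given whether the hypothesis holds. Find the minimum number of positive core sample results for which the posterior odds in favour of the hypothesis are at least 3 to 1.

Prior odds: 0.077 ÷ 0.923 = 77/923.
Likelihood ratio of a positive = 0.96/0.12 = 8.
Target odds = 3.
Require 8ⁿ ≥ 3 ÷ (77/923) = 2769/77.
8¹ = 8 falls short of 2769/77 but 8² = 64 reaches it, so n = 2.

2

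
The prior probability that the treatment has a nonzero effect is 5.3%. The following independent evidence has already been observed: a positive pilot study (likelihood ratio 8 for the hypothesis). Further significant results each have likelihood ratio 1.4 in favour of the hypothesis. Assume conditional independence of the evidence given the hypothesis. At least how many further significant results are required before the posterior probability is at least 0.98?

14

Prior odds = 0.053/0.947 = 53/947.
Bayes factor of the evidence already in hand = 8.
Odds after that evidence = (53/947) × 8 = 424/947.
Target odds = 0.98/0.02 = 49.
Need 1.4ⁿ ≥ 49 ÷ (424/947) = 46403/424.
1.4¹³ ≈79.3715 falls short of 46403/424 but 1.4¹⁴ ≈111.12 reaches it, so n = 14.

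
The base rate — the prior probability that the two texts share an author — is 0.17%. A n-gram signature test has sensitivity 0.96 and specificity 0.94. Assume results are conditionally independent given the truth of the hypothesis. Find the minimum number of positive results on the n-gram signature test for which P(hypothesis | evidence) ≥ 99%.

Prior odds: 0.0017 ÷ 0.9983 = 17/9983.
False-positive rate = 1 − 0.94 = 0.06; likelihood ratio of a positive = 0.96/0.06 = 16.
Target posterior odds = 0.99/0.01 = 99.
Need (17/9983) × 16ⁿ ≥ 99, i.e. 16ⁿ ≥ 988317/17.
16³ = 4096 falls short of 988317/17 but 16⁴ = 65536 reaches it, so n = 4.

4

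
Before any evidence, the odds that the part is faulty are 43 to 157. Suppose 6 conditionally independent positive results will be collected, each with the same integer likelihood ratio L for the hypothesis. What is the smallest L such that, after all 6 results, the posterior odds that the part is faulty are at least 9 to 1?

2

Prior odds = 43/157.
Target odds = 9.
Need L⁶ ≥ 9 ÷ (43/157) = 1413/43.
1⁶ = 1 < 1413/43 ≤ 64 = 2⁶, so L = 2.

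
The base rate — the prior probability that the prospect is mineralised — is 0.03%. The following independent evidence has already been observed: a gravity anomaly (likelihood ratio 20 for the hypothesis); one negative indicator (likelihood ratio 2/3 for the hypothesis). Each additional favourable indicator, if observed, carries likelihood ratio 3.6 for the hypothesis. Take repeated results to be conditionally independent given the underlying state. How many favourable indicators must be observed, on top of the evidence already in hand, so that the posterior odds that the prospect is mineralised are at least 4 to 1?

Prior odds = 0.0003/0.9997 = 3/9997.
Combined Bayes factor of the evidence already in hand = 20 × (2/3) = 40/3.
Odds after that evidence = (3/9997) × 40/3 = 40/9997.
Target odds = 4.
Need 3.6ⁿ ≥ 4 ÷ (40/9997) = 999.7.
3.6⁵ = 604.66176 falls short of 999.7 but 3.6⁶ = 34012224/15625 reaches it, so n = 6.

6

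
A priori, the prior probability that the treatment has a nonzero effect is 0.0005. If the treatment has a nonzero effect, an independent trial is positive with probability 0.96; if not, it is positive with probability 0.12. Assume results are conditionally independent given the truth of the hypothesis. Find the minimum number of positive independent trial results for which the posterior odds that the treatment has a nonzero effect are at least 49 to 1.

Prior odds = 0.0005/0.9995 = 1/1999.
Likelihood ratio of a positive = 0.96/0.12 = 8.
Target odds = 49.
Require 8ⁿ ≥ 49 ÷ (1/1999) = 97951.
8⁵ = 32768 falls short of 97951 but 8⁶ = 262144 reaches it, so n = 6.

6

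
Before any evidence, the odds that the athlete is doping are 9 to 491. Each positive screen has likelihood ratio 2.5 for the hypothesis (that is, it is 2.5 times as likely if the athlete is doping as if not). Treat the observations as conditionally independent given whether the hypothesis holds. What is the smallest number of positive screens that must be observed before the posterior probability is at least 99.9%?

Prior odds = 9/491.
Likelihood ratio per positive screen = 2.5.
Target posterior odds = 0.999/0.001 = 999.
Require 2.5ⁿ ≥ 999 ÷ (9/491) = 54501.
2.5¹¹ = 48828125/2048 falls short of 54501 but 2.5¹² = 244140625/4096 reaches it, so n = 12.

12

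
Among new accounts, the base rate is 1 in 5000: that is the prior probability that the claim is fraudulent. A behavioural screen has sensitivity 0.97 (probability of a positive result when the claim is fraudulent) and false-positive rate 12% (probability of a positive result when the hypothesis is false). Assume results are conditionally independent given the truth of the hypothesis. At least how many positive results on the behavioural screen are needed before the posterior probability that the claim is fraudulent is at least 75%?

5

Prior odds: 0.0002 ÷ 0.9998 = 1/4999.
Likelihood ratio of a positive result = 0.97/0.12 = 97/12.
Target posterior odds = 0.75/0.25 = 3.
Require (97/12)ⁿ ≥ 3 ÷ (1/4999) = 14997.
(97/12)⁴ = 88529281/20736 falls short of 14997 but (97/12)⁵ ≈34510.6 reaches it, so n = 5.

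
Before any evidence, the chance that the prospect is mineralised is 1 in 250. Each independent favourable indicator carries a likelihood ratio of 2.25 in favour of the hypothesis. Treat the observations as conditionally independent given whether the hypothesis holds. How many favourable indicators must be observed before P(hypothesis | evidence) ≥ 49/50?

12

Prior odds = 0.004/0.996 = 1/249.
Likelihood ratio per favourable indicator = 2.25.
Target odds: 0.98 ÷ 0.02 = 49.
Need (1/249) × 2.25ⁿ ≥ 49, i.e. 2.25ⁿ ≥ 12201.
2.25¹¹ ≈7481.83 falls short of 12201 but 2.25¹² ≈16834.1 reaches it, so n = 12.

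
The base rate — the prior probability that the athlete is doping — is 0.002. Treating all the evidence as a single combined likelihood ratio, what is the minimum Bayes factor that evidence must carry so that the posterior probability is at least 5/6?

2495

Prior odds = 0.002/0.998 = 1/499.
Target odds = (5/6)/(1/6) = 5.
Required Bayes factor = 5 ÷ (1/499) = 2495.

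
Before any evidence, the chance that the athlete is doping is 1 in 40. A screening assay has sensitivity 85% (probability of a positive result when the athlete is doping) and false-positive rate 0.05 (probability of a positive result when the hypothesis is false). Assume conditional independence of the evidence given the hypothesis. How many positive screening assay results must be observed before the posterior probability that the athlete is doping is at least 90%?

3

Prior odds = 0.025/0.975 = 1/39.
Likelihood ratio of a positive result = 0.85/0.05 = 17.
Target odds: 0.9 ÷ 0.1 = 9.
Need (1/39) × 17ⁿ ≥ 9, i.e. 17ⁿ ≥ 351.
17² = 289 falls short of 351 but 17³ = 4913 reaches it, so n = 3.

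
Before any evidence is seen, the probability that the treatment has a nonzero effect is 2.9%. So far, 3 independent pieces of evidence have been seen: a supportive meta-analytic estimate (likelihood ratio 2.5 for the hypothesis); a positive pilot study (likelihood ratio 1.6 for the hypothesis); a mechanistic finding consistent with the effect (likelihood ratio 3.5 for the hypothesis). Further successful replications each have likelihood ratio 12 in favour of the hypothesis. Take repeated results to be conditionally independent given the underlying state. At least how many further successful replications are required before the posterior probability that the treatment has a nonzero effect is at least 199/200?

3

Prior odds = 0.029/0.971 = 29/971.
Combined Bayes factor of the evidence already in hand = 2.5 × 1.6 × 3.5 = 14.
Odds after that evidence = (29/971) × 14 = 406/971.
Target odds = 0.995/0.005 = 199.
Need 12ⁿ ≥ 199 ÷ (406/971) = 193229/406.
12² = 144 falls short of 193229/406 but 12³ = 1728 reaches it, so n = 3.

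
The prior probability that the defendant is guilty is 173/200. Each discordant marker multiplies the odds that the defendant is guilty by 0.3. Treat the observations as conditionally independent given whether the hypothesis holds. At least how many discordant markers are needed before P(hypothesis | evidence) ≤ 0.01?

Prior odds: 0.865 ÷ 0.135 = 173/27.
Likelihood ratio per discordant marker = 0.3.
Target odds: 0.01 ÷ 0.99 = 1/99.
Need (173/27) × 0.3ⁿ ≤ 1/99, i.e. 0.3ⁿ ≤ 3/1903.
0.3⁵ = 243/100000 is still above 3/1903 but 0.3⁶ = 729/1000000 is at or below it, so n = 6.

6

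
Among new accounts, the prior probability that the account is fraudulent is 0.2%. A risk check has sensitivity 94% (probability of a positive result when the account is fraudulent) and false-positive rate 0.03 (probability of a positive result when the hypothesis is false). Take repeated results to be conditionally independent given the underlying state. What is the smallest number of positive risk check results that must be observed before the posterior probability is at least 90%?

Prior odds: 0.002 ÷ 0.998 = 1/499.
Likelihood ratio of a positive result = 0.94/0.03 = 94/3.
Target odds: 0.9 ÷ 0.1 = 9.
Need (1/499) × (94/3)ⁿ ≥ 9, i.e. (94/3)ⁿ ≥ 4491.
(94/3)² = 8836/9 falls short of 4491 but (94/3)³ = 830584/27 reaches it, so n = 3.

3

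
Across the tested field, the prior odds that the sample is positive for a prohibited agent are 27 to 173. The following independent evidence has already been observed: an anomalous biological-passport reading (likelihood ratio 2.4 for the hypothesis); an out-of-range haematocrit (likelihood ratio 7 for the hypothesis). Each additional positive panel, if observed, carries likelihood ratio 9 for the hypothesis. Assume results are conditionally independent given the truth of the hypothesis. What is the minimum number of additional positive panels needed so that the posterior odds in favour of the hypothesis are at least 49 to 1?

2

Prior odds = 27/173.
Combined Bayes factor of the evidence already in hand = 2.4 × 7 = 16.8.
Odds after that evidence = (27/173) × 16.8 = 2268/865.
Target odds = 49.
Need 9ⁿ ≥ 49 ÷ (2268/865) = 6055/324.
9¹ = 9 falls short of 6055/324 but 9² = 81 reaches it, so n = 2.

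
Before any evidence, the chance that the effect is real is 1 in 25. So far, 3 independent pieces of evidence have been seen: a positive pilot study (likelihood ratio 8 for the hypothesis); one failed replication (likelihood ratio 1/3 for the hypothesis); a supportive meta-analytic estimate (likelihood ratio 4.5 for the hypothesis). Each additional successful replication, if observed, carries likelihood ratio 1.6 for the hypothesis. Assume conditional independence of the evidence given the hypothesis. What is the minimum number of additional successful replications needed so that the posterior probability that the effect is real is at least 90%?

Prior odds = 0.04/0.96 = 1/24.
Combined Bayes factor of the evidence already in hand = 8 × (1/3) × 4.5 = 12.
Odds after that evidence = (1/24) × 12 = 0.5.
Target odds = 0.9/0.1 = 9.
Need 1.6ⁿ ≥ 9 ÷ 0.5 = 18.
1.6⁶ = 262144/15625 falls short of 18 but 1.6⁷ = 2097152/78125 reaches it, so n = 7.

7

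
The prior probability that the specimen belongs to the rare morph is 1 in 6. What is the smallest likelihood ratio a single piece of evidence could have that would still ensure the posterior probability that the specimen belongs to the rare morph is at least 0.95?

95

Prior odds = (1/6)/(5/6) = 0.2.
Target odds = 0.95/0.05 = 19.
Required Bayes factor = 19 ÷ 0.2 = 95.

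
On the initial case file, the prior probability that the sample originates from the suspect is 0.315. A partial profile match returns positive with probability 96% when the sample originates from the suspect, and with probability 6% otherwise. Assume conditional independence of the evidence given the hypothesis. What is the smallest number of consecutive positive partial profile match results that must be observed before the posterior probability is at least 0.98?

Prior odds: 0.315 ÷ 0.685 = 63/137.
Likelihood ratio of a positive result = 0.96/0.06 = 16.
Target odds: 0.98 ÷ 0.02 = 49.
Require 16ⁿ ≥ 49 ÷ (63/137) = 959/9.
16¹ = 16 falls short of 959/9 but 16² = 256 reaches it, so n = 2.

2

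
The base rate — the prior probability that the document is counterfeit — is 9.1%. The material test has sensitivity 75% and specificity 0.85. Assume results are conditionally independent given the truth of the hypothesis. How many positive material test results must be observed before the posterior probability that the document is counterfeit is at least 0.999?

Prior odds = 0.091/0.909 = 91/909.
False-positive rate = 1 − 0.85 = 0.15; likelihood ratio of a positive = 0.75/0.15 = 5.
Target posterior odds = 0.999/0.001 = 999.
Need (91/909) × 5ⁿ ≥ 999, i.e. 5ⁿ ≥ 908091/91.
5⁵ = 3125 falls short of 908091/91 but 5⁶ = 15625 reaches it, so n = 6.

6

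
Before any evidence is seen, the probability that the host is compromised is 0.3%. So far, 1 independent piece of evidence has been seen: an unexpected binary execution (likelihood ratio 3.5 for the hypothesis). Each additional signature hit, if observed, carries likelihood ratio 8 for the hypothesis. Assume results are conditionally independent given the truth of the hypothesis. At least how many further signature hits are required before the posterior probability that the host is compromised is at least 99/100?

Prior odds = 0.003/0.997 = 3/997.
Bayes factor of the evidence already in hand = 3.5.
Odds after that evidence = (3/997) × 3.5 = 21/1994.
Target odds = 0.99/0.01 = 99.
Need 8ⁿ ≥ 99 ÷ (21/1994) = 65802/7.
8⁴ = 4096 falls short of 65802/7 but 8⁵ = 32768 reaches it, so n = 5.

5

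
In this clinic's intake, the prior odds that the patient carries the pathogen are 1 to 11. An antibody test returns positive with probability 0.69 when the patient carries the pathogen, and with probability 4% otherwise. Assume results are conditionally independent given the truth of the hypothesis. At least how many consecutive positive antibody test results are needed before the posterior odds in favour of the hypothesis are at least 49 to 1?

3

Prior odds = 1/11.
Likelihood ratio of a positive result = 0.69/0.04 = 17.25.
Target odds = 49.
Require 17.25ⁿ ≥ 49 ÷ (1/11) = 539.
17.25² = 297.5625 falls short of 539 but 17.25³ = 5132.953125 reaches it, so n = 3.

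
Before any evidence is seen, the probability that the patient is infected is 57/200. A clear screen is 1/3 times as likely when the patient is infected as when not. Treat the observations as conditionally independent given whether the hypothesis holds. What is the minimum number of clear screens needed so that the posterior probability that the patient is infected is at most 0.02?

3

Prior odds: 0.285 ÷ 0.715 = 57/143.
Likelihood ratio per clear screen = 1/3.
Target odds: 0.02 ÷ 0.98 = 1/49.
Require (1/3)ⁿ ≤ 1/49 ÷ (57/143) = 143/2793.
(1/3)² = 1/9 is still above 143/2793 but (1/3)³ = 1/27 is at or below it, so n = 3.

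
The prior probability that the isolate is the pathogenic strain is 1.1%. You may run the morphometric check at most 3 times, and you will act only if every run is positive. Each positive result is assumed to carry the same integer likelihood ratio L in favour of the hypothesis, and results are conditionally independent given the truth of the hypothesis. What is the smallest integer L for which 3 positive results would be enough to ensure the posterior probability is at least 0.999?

45

Prior odds = 0.011/0.989 = 11/989.
Target odds = 0.999/0.001 = 999.
Need L³ ≥ 999 ÷ (11/989) = 988011/11.
44³ = 85184 < 988011/11 ≤ 91125 = 45³, so L = 45.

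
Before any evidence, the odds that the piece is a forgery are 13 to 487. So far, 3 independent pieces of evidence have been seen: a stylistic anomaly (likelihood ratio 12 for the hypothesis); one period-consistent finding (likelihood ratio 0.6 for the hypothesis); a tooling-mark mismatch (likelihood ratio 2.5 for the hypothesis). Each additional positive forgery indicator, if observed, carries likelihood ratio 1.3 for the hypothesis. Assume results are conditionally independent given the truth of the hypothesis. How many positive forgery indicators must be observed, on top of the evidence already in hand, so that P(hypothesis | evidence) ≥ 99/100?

Prior odds = 13/487.
Combined Bayes factor of the evidence already in hand = 12 × 0.6 × 2.5 = 18.
Odds after that evidence = (13/487) × 18 = 234/487.
Target odds = 0.99/0.01 = 99.
Need 1.3ⁿ ≥ 99 ÷ (234/487) = 5357/26.
1.3²⁰ ≈190.05 falls short of 5357/26 but 1.3²¹ ≈247.065 reaches it, so n = 21.

21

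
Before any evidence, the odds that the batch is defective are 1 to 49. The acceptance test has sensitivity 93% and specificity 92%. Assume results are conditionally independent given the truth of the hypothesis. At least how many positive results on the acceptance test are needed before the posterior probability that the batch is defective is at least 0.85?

3

Prior odds = 1/49.
False-positive rate = 1 − 0.92 = 0.08; likelihood ratio of a positive = 0.93/0.08 = 11.625.
Target odds: 0.85 ÷ 0.15 = 17/3.
Require 11.625ⁿ ≥ 17/3 ÷ (1/49) = 833/3.
11.625² = 135.140625 falls short of 833/3 but 11.625³ = 804357/512 reaches it, so n = 3.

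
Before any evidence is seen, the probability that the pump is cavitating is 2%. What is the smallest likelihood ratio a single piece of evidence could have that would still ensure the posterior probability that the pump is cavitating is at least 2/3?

98

Prior odds = 0.02/0.98 = 1/49.
Target odds = (2/3)/(1/3) = 2.
Required Bayes factor = 2 ÷ (1/49) = 98.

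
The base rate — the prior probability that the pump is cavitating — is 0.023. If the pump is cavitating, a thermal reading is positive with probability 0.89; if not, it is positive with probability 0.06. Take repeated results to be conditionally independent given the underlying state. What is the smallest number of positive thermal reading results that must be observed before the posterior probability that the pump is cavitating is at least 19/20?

Prior odds: 0.023 ÷ 0.977 = 23/977.
Likelihood ratio of a positive = 0.89/0.06 = 89/6.
Target posterior odds = 0.95/0.05 = 19.
Require (89/6)ⁿ ≥ 19 ÷ (23/977) = 18563/23.
(89/6)² = 7921/36 falls short of 18563/23 but (89/6)³ = 704969/216 reaches it, so n = 3.

3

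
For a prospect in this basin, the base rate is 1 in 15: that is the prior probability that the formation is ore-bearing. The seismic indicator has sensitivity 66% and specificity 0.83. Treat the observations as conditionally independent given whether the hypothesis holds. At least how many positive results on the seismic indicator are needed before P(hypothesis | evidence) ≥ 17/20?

4

Prior odds: (1/15) ÷ (14/15) = 1/14.
False-positive rate = 1 − 0.83 = 0.17; likelihood ratio of a positive = 0.66/0.17 = 66/17.
Target posterior odds = 0.85/0.15 = 17/3.
Need (1/14) × (66/17)ⁿ ≥ 17/3, i.e. (66/17)ⁿ ≥ 238/3.
(66/17)³ = 287496/4913 falls short of 238/3 but (66/17)⁴ = 18974736/83521 reaches it, so n = 4.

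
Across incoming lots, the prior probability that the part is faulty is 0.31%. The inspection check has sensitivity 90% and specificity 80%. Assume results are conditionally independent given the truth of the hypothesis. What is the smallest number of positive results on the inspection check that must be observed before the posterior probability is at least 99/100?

Prior odds = 0.0031/0.9969 = 31/9969.
False-positive rate = 1 − 0.8 = 0.2; likelihood ratio of a positive = 0.9/0.2 = 4.5.
Target odds: 0.99 ÷ 0.01 = 99.
Require 4.5ⁿ ≥ 99 ÷ (31/9969) = 986931/31.
4.5⁶ = 8303.765625 falls short of 986931/31 but 4.5⁷ = 4782969/128 reaches it, so n = 7.

7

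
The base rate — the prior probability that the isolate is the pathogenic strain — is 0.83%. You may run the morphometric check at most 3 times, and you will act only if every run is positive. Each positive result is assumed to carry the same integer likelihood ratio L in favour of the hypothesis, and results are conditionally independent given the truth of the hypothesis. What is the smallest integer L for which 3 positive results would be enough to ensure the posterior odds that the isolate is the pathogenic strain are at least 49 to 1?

Prior odds = 0.0083/0.9917 = 83/9917.
Target odds = 49.
Need L³ ≥ 49 ÷ (83/9917) = 485933/83.
18³ = 5832 < 485933/83 ≤ 6859 = 19³, so L = 19.

19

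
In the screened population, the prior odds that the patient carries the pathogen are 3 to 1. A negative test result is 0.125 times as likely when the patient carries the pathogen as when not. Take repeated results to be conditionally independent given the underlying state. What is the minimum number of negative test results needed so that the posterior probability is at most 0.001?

4

Prior odds = 3.
Likelihood ratio per negative test result = 0.125.
Target posterior odds = 0.001/0.999 = 1/999.
Require 0.125ⁿ ≤ 1/999 ÷ 3 = 1/2997.
0.125³ = 0.001953125 is still above 1/2997 but 0.125⁴ = 1/4096 is at or below it, so n = 4.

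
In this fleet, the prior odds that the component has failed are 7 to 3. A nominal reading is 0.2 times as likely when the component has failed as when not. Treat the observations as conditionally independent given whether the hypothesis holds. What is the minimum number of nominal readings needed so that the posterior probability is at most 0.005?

4

Prior odds = 7/3.
Likelihood ratio per nominal reading = 0.2.
Target odds: 0.005 ÷ 0.995 = 1/199.
Require 0.2ⁿ ≤ 1/199 ÷ (7/3) = 3/1393.
0.2³ = 0.008 is still above 3/1393 but 0.2⁴ = 0.0016 is at or below it, so n = 4.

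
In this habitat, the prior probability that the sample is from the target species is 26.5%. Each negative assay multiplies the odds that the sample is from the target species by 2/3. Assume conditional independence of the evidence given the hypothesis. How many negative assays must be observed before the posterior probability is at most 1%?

Prior odds: 0.265 ÷ 0.735 = 53/147.
Likelihood ratio per negative assay = 2/3.
Target posterior odds = 0.01/0.99 = 1/99.
Require (2/3)ⁿ ≤ 1/99 ÷ (53/147) = 49/1749.
(2/3)⁸ = 256/6561 is still above 49/1749 but (2/3)⁹ = 512/19683 is at or below it, so n = 9.

9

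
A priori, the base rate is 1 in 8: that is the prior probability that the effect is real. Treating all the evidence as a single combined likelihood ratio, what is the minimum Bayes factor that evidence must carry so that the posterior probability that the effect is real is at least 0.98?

Prior odds = 0.125/0.875 = 1/7.
Target odds = 0.98/0.02 = 49.
Required Bayes factor = 49 ÷ (1/7) = 343.

343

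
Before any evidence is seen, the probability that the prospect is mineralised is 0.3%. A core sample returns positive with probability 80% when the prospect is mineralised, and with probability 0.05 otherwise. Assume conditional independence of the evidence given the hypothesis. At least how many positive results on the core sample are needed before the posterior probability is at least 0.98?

4

Prior odds: 0.003 ÷ 0.997 = 3/997.
Likelihood ratio of a positive result = 0.8/0.05 = 16.
Target odds: 0.98 ÷ 0.02 = 49.
Require 16ⁿ ≥ 49 ÷ (3/997) = 48853/3.
16³ = 4096 falls short of 48853/3 but 16⁴ = 65536 reaches it, so n = 4.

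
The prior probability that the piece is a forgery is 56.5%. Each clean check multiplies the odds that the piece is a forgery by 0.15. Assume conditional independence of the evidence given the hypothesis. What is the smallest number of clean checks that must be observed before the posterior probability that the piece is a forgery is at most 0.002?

4

Prior odds: 0.565 ÷ 0.435 = 113/87.
Likelihood ratio per clean check = 0.15.
Target posterior odds = 0.002/0.998 = 1/499.
Require 0.15ⁿ ≤ 1/499 ÷ (113/87) = 87/56387.
0.15³ = 0.003375 is still above 87/56387 but 0.15⁴ = 81/160000 is at or below it, so n = 4.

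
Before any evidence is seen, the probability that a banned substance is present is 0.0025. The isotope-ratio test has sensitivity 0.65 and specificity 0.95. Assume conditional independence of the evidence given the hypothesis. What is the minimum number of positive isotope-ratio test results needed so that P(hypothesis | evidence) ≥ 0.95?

4

Prior odds = 0.0025/0.9975 = 1/399.
False-positive rate = 1 − 0.95 = 0.05; likelihood ratio of a positive = 0.65/0.05 = 13.
Target posterior odds = 0.95/0.05 = 19.
Need (1/399) × 13ⁿ ≥ 19, i.e. 13ⁿ ≥ 7581.
13³ = 2197 falls short of 7581 but 13⁴ = 28561 reaches it, so n = 4.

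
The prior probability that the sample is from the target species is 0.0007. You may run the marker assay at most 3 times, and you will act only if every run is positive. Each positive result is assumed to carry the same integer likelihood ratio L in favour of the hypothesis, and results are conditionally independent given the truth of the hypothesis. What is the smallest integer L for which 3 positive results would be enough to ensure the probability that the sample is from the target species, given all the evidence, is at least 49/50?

Prior odds = 0.0007/0.9993 = 7/9993.
Target odds = 0.98/0.02 = 49.
Need L³ ≥ 49 ÷ (7/9993) = 69951.
41³ = 68921 < 69951 ≤ 74088 = 42³, so L = 42.

42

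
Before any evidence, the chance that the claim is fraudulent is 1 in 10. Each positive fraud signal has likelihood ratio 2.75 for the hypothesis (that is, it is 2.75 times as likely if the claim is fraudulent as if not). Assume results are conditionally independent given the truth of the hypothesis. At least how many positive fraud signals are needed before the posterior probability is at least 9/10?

Prior odds = 0.1/0.9 = 1/9.
Likelihood ratio per positive fraud signal = 2.75.
Target odds: 0.9 ÷ 0.1 = 9.
Require 2.75ⁿ ≥ 9 ÷ (1/9) = 81.
2.75⁴ = 57.19140625 falls short of 81 but 2.75⁵ = 161051/1024 reaches it, so n = 5.

5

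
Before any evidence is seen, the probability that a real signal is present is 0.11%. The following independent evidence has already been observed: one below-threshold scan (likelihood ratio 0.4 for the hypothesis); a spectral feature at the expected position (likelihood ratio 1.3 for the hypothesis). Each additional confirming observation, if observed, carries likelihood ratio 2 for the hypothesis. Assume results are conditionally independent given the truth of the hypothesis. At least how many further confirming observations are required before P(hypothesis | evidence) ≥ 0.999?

21

Prior odds = 0.0011/0.9989 = 11/9989.
Combined Bayes factor of the evidence already in hand = 0.4 × 1.3 = 0.52.
Odds after that evidence = (11/9989) × 0.52 = 143/249725.
Target odds = 0.999/0.001 = 999.
Need 2ⁿ ≥ 999 ÷ (143/249725) = 249475275/143.
2²⁰ = 1048576 falls short of 249475275/143 but 2²¹ = 2097152 reaches it, so n = 21.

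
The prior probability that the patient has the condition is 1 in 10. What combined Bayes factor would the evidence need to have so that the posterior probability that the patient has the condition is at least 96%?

Prior odds = 0.1/0.9 = 1/9.
Target odds = 0.96/0.04 = 24.
Required Bayes factor = 24 ÷ (1/9) = 216.

216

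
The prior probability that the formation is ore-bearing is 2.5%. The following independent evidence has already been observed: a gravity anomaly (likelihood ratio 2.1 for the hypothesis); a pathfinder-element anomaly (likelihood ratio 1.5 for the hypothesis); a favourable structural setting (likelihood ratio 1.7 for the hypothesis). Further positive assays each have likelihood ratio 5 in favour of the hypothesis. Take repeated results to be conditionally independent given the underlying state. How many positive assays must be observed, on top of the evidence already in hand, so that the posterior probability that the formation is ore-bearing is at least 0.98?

4

Prior odds = 0.025/0.975 = 1/39.
Combined Bayes factor of the evidence already in hand = 2.1 × 1.5 × 1.7 = 5.355.
Odds after that evidence = (1/39) × 5.355 = 357/2600.
Target odds = 0.98/0.02 = 49.
Need 5ⁿ ≥ 49 ÷ (357/2600) = 18200/51.
5³ = 125 falls short of 18200/51 but 5⁴ = 625 reaches it, so n = 4.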